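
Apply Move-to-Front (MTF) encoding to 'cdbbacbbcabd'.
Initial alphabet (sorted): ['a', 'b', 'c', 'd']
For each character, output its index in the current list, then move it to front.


MTF encoding:
'c': index 2 in ['a', 'b', 'c', 'd'] -> ['c', 'a', 'b', 'd']
'd': index 3 in ['c', 'a', 'b', 'd'] -> ['d', 'c', 'a', 'b']
'b': index 3 in ['d', 'c', 'a', 'b'] -> ['b', 'd', 'c', 'a']
'b': index 0 in ['b', 'd', 'c', 'a'] -> ['b', 'd', 'c', 'a']
'a': index 3 in ['b', 'd', 'c', 'a'] -> ['a', 'b', 'd', 'c']
'c': index 3 in ['a', 'b', 'd', 'c'] -> ['c', 'a', 'b', 'd']
'b': index 2 in ['c', 'a', 'b', 'd'] -> ['b', 'c', 'a', 'd']
'b': index 0 in ['b', 'c', 'a', 'd'] -> ['b', 'c', 'a', 'd']
'c': index 1 in ['b', 'c', 'a', 'd'] -> ['c', 'b', 'a', 'd']
'a': index 2 in ['c', 'b', 'a', 'd'] -> ['a', 'c', 'b', 'd']
'b': index 2 in ['a', 'c', 'b', 'd'] -> ['b', 'a', 'c', 'd']
'd': index 3 in ['b', 'a', 'c', 'd'] -> ['d', 'b', 'a', 'c']


Output: [2, 3, 3, 0, 3, 3, 2, 0, 1, 2, 2, 3]


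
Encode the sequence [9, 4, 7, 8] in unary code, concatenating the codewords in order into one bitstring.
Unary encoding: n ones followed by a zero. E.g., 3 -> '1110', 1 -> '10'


Encode each number as n ones followed by a terminating 0:
  9 -> 1111111110 (10 bits)
  4 -> 11110 (5 bits)
  7 -> 11111110 (8 bits)
  8 -> 111111110 (9 bits)
Total length = 10 + 5 + 8 + 9 = 32 bits.

Unary([9, 4, 7, 8]) = 11111111101111011111110111111110 (32 bits)


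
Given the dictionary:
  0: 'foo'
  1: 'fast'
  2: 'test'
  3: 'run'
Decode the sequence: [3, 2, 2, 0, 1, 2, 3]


Look up each index in the dictionary:
  3 -> 'run'
  2 -> 'test'
  2 -> 'test'
  0 -> 'foo'
  1 -> 'fast'
  2 -> 'test'
  3 -> 'run'

Decoded: "run test test foo fast test run"


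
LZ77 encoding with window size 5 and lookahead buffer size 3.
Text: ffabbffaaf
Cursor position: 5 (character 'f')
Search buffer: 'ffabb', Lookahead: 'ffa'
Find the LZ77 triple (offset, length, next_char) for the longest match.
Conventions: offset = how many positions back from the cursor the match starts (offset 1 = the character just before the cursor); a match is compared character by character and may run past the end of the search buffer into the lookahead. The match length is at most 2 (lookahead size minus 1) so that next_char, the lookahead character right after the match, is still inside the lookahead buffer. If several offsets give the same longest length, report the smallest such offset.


Try each offset into the search buffer:
  offset=1 (pos 4, char 'b'): match length 0
  offset=2 (pos 3, char 'b'): match length 0
  offset=3 (pos 2, char 'a'): match length 0
  offset=4 (pos 1, char 'f'): match length 1
  offset=5 (pos 0, char 'f'): match length 2
Longest match has length 2 at offset 5.
next_char = character at position 5 + 2 = 7 -> 'a'

Best match: offset=5, length=2 (matching 'ff' starting at position 0)
LZ77 triple: (5, 2, 'a')


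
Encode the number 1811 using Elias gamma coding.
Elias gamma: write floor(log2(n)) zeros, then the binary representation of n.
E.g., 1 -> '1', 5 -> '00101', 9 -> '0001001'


num_bits = floor(log2(1811)) + 1 = 11
leading_zeros = num_bits - 1 = 10
binary(1811) = 11100010011

Elias gamma(1811) = '0000000000' + '11100010011' = 000000000011100010011 (21 bits)


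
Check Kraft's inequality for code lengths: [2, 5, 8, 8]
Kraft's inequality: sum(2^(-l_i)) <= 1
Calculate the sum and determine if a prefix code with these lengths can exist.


Sum = 2^(-2) + 2^(-5) + 2^(-8) + 2^(-8)
    = 0.25 + 0.03125 + 0.00390625 + 0.00390625
    = 74/256 = 0.2890625
Since 0.2890625 <= 1, Kraft's inequality IS satisfied.
A prefix code with these lengths CAN exist.

Kraft sum = 0.2890625. Satisfied.


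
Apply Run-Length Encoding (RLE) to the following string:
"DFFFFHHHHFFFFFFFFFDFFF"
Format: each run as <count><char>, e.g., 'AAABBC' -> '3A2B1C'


Scanning runs left to right:
  i=0: run of 'D' x 1 -> '1D'
  i=1: run of 'F' x 4 -> '4F'
  i=5: run of 'H' x 4 -> '4H'
  i=9: run of 'F' x 9 -> '9F'
  i=18: run of 'D' x 1 -> '1D'
  i=19: run of 'F' x 3 -> '3F'

RLE = 1D4F4H9F1D3F


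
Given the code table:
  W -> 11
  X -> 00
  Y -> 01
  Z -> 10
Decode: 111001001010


Decoding:
11 -> W
10 -> Z
01 -> Y
00 -> X
10 -> Z
10 -> Z


Result: WZYXZZ


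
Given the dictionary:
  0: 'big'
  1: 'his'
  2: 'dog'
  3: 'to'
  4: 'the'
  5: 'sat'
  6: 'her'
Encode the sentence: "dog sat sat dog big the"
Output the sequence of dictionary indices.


Look up each word in the dictionary:
  'dog' -> 2
  'sat' -> 5
  'sat' -> 5
  'dog' -> 2
  'big' -> 0
  'the' -> 4

Encoded: [2, 5, 5, 2, 0, 4]


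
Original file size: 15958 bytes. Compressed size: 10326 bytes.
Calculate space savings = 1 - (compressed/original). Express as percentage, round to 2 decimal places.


ratio = compressed/original = 10326/15958 = 0.647074
savings = 1 - ratio = 1 - 0.647074 = 0.352926
as a percentage: 0.352926 * 100 = 35.29%

Space savings = 1 - 10326/15958 = 35.29%


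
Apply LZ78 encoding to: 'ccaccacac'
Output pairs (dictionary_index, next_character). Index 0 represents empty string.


LZ78 encoding steps:
Dictionary: {0: ''}
Step 1: w='' (idx 0), next='c' -> output (0, 'c'), add 'c' as idx 1
Step 2: w='c' (idx 1), next='a' -> output (1, 'a'), add 'ca' as idx 2
Step 3: w='c' (idx 1), next='c' -> output (1, 'c'), add 'cc' as idx 3
Step 4: w='' (idx 0), next='a' -> output (0, 'a'), add 'a' as idx 4
Step 5: w='ca' (idx 2), next='c' -> output (2, 'c'), add 'cac' as idx 5


Encoded: [(0, 'c'), (1, 'a'), (1, 'c'), (0, 'a'), (2, 'c')]


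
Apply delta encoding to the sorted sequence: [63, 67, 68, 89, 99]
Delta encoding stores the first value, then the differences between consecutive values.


First value: 63
Deltas:
  67 - 63 = 4
  68 - 67 = 1
  89 - 68 = 21
  99 - 89 = 10


Delta encoded: [63, 4, 1, 21, 10]


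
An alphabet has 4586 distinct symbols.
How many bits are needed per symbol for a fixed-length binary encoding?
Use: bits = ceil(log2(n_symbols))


log2(4586) = 12.163
Bracket: 2^12 = 4096 < 4586 <= 2^13 = 8192
So ceil(log2(4586)) = 13

bits = ceil(log2(4586)) = ceil(12.163) = 13 bits


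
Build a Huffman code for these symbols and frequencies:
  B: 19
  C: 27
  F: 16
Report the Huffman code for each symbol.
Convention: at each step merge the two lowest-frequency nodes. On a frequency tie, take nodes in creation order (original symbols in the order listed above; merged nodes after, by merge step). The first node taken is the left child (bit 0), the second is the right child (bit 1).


Huffman tree construction:
Step 1: Merge F(16) + B(19) = 35
Step 2: Merge C(27) + (F+B)(35) = 62
Read each symbol's code off the tree from the root (left child = 0, right child = 1).

Codes:
  B: 11 (length 2)
  C: 0 (length 1)
  F: 10 (length 2)
Average code length: 97/62 = 1.5645 bits/symbol


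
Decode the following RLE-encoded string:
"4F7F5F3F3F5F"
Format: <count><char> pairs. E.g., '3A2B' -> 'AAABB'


Expanding each <count><char> pair:
  4F -> 'FFFF'
  7F -> 'FFFFFFF'
  5F -> 'FFFFF'
  3F -> 'FFF'
  3F -> 'FFF'
  5F -> 'FFFFF'

Decoded = FFFFFFFFFFFFFFFFFFFFFFFFFFF


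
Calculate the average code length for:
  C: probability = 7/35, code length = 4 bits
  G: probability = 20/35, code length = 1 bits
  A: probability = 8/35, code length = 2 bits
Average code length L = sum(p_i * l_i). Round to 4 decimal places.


Weighted contributions p_i * l_i:
  C: (7/35) * 4 = 28/35
  G: (20/35) * 1 = 20/35
  A: (8/35) * 2 = 16/35
Sum = (28 + 20 + 16)/35 = 64/35

L = 64/35 = 1.8286 bits/symbol


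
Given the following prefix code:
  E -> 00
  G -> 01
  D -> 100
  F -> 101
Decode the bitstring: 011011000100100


Decoding step by step:
Bits 01 -> G
Bits 101 -> F
Bits 100 -> D
Bits 01 -> G
Bits 00 -> E
Bits 100 -> D


Decoded message: GFDGED


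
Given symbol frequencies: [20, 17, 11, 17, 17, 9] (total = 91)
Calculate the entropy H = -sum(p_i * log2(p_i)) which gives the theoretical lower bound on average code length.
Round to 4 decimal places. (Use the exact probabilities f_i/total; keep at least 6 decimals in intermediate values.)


Per-symbol terms -p_i * log2(p_i) with p_i = f_i/91:
  p = 20/91 = 0.219780: log2(p) = -2.185867, -p*log2(p) = 0.480410
  p = 17/91 = 0.186813: log2(p) = -2.420332, -p*log2(p) = 0.452150
  p = 11/91 = 0.120879: log2(p) = -3.048363, -p*log2(p) = 0.368483
  p = 17/91 = 0.186813: log2(p) = -2.420332, -p*log2(p) = 0.452150
  p = 17/91 = 0.186813: log2(p) = -2.420332, -p*log2(p) = 0.452150
  p = 9/91 = 0.098901: log2(p) = -3.337870, -p*log2(p) = 0.330119
H = 0.480410 + 0.452150 + 0.368483 + 0.452150 + 0.452150 + 0.330119 = 2.535462

H = 2.5355 bits/symbol


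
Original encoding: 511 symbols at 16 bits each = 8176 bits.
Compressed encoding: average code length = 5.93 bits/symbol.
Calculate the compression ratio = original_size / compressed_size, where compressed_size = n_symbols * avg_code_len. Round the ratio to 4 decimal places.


original_size = n_symbols * orig_bits = 511 * 16 = 8176 bits
compressed_size = n_symbols * avg_code_len = 511 * 5.93 = 3030.23 bits
ratio = original_size / compressed_size = 8176 / 3030.23 = 2.6981

Compression ratio = 2.6981


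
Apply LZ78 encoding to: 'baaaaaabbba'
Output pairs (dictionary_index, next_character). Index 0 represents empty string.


LZ78 encoding steps:
Dictionary: {0: ''}
Step 1: w='' (idx 0), next='b' -> output (0, 'b'), add 'b' as idx 1
Step 2: w='' (idx 0), next='a' -> output (0, 'a'), add 'a' as idx 2
Step 3: w='a' (idx 2), next='a' -> output (2, 'a'), add 'aa' as idx 3
Step 4: w='aa' (idx 3), next='a' -> output (3, 'a'), add 'aaa' as idx 4
Step 5: w='b' (idx 1), next='b' -> output (1, 'b'), add 'bb' as idx 5
Step 6: w='b' (idx 1), next='a' -> output (1, 'a'), add 'ba' as idx 6


Encoded: [(0, 'b'), (0, 'a'), (2, 'a'), (3, 'a'), (1, 'b'), (1, 'a')]


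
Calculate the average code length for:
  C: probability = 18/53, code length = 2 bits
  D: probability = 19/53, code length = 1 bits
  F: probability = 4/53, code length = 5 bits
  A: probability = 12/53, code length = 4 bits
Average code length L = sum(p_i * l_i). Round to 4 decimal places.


Weighted contributions p_i * l_i:
  C: (18/53) * 2 = 36/53
  D: (19/53) * 1 = 19/53
  F: (4/53) * 5 = 20/53
  A: (12/53) * 4 = 48/53
Sum = (36 + 19 + 20 + 48)/53 = 123/53

L = 123/53 = 2.3208 bits/symbol


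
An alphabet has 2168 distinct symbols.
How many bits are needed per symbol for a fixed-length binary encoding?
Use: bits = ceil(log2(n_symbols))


log2(2168) = 11.0821
Bracket: 2^11 = 2048 < 2168 <= 2^12 = 4096
So ceil(log2(2168)) = 12

bits = ceil(log2(2168)) = ceil(11.0821) = 12 bits


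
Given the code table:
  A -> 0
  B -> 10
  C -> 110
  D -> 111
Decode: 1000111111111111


Decoding:
10 -> B
0 -> A
0 -> A
111 -> D
111 -> D
111 -> D
111 -> D


Result: BAADDDD


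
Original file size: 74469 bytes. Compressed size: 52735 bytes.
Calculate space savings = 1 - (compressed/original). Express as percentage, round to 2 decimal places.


ratio = compressed/original = 52735/74469 = 0.708147
savings = 1 - ratio = 1 - 0.708147 = 0.291853
as a percentage: 0.291853 * 100 = 29.19%

Space savings = 1 - 52735/74469 = 29.19%


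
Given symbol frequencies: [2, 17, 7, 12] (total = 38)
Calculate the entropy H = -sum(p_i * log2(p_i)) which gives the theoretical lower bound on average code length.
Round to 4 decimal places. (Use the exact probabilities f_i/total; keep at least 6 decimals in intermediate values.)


Per-symbol terms -p_i * log2(p_i) with p_i = f_i/38:
  p = 2/38 = 0.052632: log2(p) = -4.247928, -p*log2(p) = 0.223575
  p = 17/38 = 0.447368: log2(p) = -1.160465, -p*log2(p) = 0.519155
  p = 7/38 = 0.184211: log2(p) = -2.440573, -p*log2(p) = 0.449579
  p = 12/38 = 0.315789: log2(p) = -1.662965, -p*log2(p) = 0.525147
H = 0.223575 + 0.519155 + 0.449579 + 0.525147 = 1.717456

H = 1.7175 bits/symbol


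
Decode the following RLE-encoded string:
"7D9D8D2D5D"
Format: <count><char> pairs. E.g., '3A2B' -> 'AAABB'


Expanding each <count><char> pair:
  7D -> 'DDDDDDD'
  9D -> 'DDDDDDDDD'
  8D -> 'DDDDDDDD'
  2D -> 'DD'
  5D -> 'DDDDD'

Decoded = DDDDDDDDDDDDDDDDDDDDDDDDDDDDDDD


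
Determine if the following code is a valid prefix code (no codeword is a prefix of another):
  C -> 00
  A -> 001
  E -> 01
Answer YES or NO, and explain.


Checking each pair (does one codeword prefix another?):
  C='00' vs A='001': prefix -- VIOLATION

NO -- this is NOT a valid prefix code. C (00) is a prefix of A (001).


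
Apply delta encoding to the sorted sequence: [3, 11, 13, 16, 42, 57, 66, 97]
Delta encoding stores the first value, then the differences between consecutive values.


First value: 3
Deltas:
  11 - 3 = 8
  13 - 11 = 2
  16 - 13 = 3
  42 - 16 = 26
  57 - 42 = 15
  66 - 57 = 9
  97 - 66 = 31


Delta encoded: [3, 8, 2, 3, 26, 15, 9, 31]


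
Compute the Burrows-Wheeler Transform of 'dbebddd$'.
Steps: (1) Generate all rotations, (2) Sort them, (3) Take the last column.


Rotations (sorted):
  0: $dbebddd -> last char: d
  1: bddd$dbe -> last char: e
  2: bebddd$d -> last char: d
  3: d$dbebdd -> last char: d
  4: dbebddd$ -> last char: $
  5: dd$dbebd -> last char: d
  6: ddd$dbeb -> last char: b
  7: ebddd$db -> last char: b


BWT = dedd$dbb


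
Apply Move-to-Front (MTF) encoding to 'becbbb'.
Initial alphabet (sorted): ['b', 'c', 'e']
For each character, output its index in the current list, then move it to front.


MTF encoding:
'b': index 0 in ['b', 'c', 'e'] -> ['b', 'c', 'e']
'e': index 2 in ['b', 'c', 'e'] -> ['e', 'b', 'c']
'c': index 2 in ['e', 'b', 'c'] -> ['c', 'e', 'b']
'b': index 2 in ['c', 'e', 'b'] -> ['b', 'c', 'e']
'b': index 0 in ['b', 'c', 'e'] -> ['b', 'c', 'e']
'b': index 0 in ['b', 'c', 'e'] -> ['b', 'c', 'e']


Output: [0, 2, 2, 2, 0, 0]


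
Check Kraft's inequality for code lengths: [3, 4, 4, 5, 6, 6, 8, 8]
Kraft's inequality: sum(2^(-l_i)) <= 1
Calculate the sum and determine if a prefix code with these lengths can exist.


Sum = 2^(-3) + 2^(-4) + 2^(-4) + 2^(-5) + 2^(-6) + 2^(-6) + 2^(-8) + 2^(-8)
    = 0.125 + 0.0625 + 0.0625 + 0.03125 + 0.015625 + 0.015625 + 0.00390625 + 0.00390625
    = 82/256 = 0.3203125
Since 0.3203125 <= 1, Kraft's inequality IS satisfied.
A prefix code with these lengths CAN exist.

Kraft sum = 0.3203125. Satisfied.


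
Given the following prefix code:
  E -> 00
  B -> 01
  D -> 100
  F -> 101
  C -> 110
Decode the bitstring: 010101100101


Decoding step by step:
Bits 01 -> B
Bits 01 -> B
Bits 01 -> B
Bits 100 -> D
Bits 101 -> F


Decoded message: BBBDF


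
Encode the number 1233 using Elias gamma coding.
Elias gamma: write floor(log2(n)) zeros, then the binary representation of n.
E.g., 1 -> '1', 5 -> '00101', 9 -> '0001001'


num_bits = floor(log2(1233)) + 1 = 11
leading_zeros = num_bits - 1 = 10
binary(1233) = 10011010001

Elias gamma(1233) = '0000000000' + '10011010001' = 000000000010011010001 (21 bits)


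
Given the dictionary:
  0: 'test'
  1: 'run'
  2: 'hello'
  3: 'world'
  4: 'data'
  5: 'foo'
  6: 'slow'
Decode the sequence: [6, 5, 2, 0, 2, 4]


Look up each index in the dictionary:
  6 -> 'slow'
  5 -> 'foo'
  2 -> 'hello'
  0 -> 'test'
  2 -> 'hello'
  4 -> 'data'

Decoded: "slow foo hello test hello data"


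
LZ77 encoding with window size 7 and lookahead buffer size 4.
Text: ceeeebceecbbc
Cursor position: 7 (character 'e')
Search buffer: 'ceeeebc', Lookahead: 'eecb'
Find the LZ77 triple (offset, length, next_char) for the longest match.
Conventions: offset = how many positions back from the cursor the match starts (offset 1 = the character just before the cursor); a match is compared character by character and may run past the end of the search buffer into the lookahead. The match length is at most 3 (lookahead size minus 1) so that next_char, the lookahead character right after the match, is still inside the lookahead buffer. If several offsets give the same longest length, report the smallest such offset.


Try each offset into the search buffer:
  offset=1 (pos 6, char 'c'): match length 0
  offset=2 (pos 5, char 'b'): match length 0
  offset=3 (pos 4, char 'e'): match length 1
  offset=4 (pos 3, char 'e'): match length 2
  offset=5 (pos 2, char 'e'): match length 2
  offset=6 (pos 1, char 'e'): match length 2
  offset=7 (pos 0, char 'c'): match length 0
Longest match has length 2, found at offsets 4, 5, 6; take the smallest, offset 4.
next_char = character at position 7 + 2 = 9 -> 'c'

Best match: offset=4, length=2 (matching 'ee' starting at position 3)
LZ77 triple: (4, 2, 'c')


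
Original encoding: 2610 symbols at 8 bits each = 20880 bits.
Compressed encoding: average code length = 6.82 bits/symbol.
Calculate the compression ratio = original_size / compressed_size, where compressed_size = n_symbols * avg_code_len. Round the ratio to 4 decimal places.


original_size = n_symbols * orig_bits = 2610 * 8 = 20880 bits
compressed_size = n_symbols * avg_code_len = 2610 * 6.82 = 17800.2 bits
ratio = original_size / compressed_size = 20880 / 17800.2 = 1.173

Compression ratio = 1.173


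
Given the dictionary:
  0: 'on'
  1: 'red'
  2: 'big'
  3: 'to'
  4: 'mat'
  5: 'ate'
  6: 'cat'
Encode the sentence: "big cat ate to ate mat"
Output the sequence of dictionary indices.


Look up each word in the dictionary:
  'big' -> 2
  'cat' -> 6
  'ate' -> 5
  'to' -> 3
  'ate' -> 5
  'mat' -> 4

Encoded: [2, 6, 5, 3, 5, 4]


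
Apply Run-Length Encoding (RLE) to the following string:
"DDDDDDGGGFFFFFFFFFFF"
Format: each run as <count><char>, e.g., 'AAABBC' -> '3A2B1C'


Scanning runs left to right:
  i=0: run of 'D' x 6 -> '6D'
  i=6: run of 'G' x 3 -> '3G'
  i=9: run of 'F' x 11 -> '11F'

RLE = 6D3G11F


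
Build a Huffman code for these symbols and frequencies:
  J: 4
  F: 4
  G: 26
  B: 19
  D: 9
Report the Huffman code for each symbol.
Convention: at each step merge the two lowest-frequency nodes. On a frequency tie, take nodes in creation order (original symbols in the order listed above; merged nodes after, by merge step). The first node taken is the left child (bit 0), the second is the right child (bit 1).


Huffman tree construction:
Step 1: Merge J(4) + F(4) = 8
Step 2: Merge (J+F)(8) + D(9) = 17
Step 3: Merge ((J+F)+D)(17) + B(19) = 36
Step 4: Merge G(26) + (((J+F)+D)+B)(36) = 62
Read each symbol's code off the tree from the root (left child = 0, right child = 1).

Codes:
  J: 1000 (length 4)
  F: 1001 (length 4)
  G: 0 (length 1)
  B: 11 (length 2)
  D: 101 (length 3)
Average code length: 123/62 = 1.9839 bits/symbol


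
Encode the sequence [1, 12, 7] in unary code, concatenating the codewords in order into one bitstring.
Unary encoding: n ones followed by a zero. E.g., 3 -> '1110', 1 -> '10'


Encode each number as n ones followed by a terminating 0:
  1 -> 10 (2 bits)
  12 -> 1111111111110 (13 bits)
  7 -> 11111110 (8 bits)
Total length = 2 + 13 + 8 = 23 bits.

Unary([1, 12, 7]) = 10111111111111011111110 (23 bits)


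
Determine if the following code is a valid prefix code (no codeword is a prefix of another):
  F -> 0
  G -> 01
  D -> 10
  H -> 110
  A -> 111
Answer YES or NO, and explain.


Checking each pair (does one codeword prefix another?):
  F='0' vs G='01': prefix -- VIOLATION

NO -- this is NOT a valid prefix code. F (0) is a prefix of G (01).


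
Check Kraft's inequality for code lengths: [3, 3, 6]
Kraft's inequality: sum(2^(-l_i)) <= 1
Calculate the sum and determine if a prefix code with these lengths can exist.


Sum = 2^(-3) + 2^(-3) + 2^(-6)
    = 0.125 + 0.125 + 0.015625
    = 17/64 = 0.265625
Since 0.265625 <= 1, Kraft's inequality IS satisfied.
A prefix code with these lengths CAN exist.

Kraft sum = 0.265625. Satisfied.


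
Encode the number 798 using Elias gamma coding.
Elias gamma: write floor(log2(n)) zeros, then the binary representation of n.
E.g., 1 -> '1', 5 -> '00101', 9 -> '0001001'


num_bits = floor(log2(798)) + 1 = 10
leading_zeros = num_bits - 1 = 9
binary(798) = 1100011110

Elias gamma(798) = '000000000' + '1100011110' = 0000000001100011110 (19 bits)


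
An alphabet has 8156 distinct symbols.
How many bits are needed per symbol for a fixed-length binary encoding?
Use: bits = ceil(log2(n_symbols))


log2(8156) = 12.9936
Bracket: 2^12 = 4096 < 8156 <= 2^13 = 8192
So ceil(log2(8156)) = 13

bits = ceil(log2(8156)) = ceil(12.9936) = 13 bits


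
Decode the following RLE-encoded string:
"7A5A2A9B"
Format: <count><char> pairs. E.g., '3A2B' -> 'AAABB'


Expanding each <count><char> pair:
  7A -> 'AAAAAAA'
  5A -> 'AAAAA'
  2A -> 'AA'
  9B -> 'BBBBBBBBB'

Decoded = AAAAAAAAAAAAAABBBBBBBBB


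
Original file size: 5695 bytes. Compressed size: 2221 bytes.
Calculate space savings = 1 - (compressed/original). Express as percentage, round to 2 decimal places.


ratio = compressed/original = 2221/5695 = 0.389991
savings = 1 - ratio = 1 - 0.389991 = 0.610009
as a percentage: 0.610009 * 100 = 61.0%

Space savings = 1 - 2221/5695 = 61.0%


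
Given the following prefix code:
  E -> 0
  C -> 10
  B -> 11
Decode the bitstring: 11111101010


Decoding step by step:
Bits 11 -> B
Bits 11 -> B
Bits 11 -> B
Bits 0 -> E
Bits 10 -> C
Bits 10 -> C


Decoded message: BBBECC


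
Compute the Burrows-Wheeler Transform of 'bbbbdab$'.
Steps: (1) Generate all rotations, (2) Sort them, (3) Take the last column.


Rotations (sorted):
  0: $bbbbdab -> last char: b
  1: ab$bbbbd -> last char: d
  2: b$bbbbda -> last char: a
  3: bbbbdab$ -> last char: $
  4: bbbdab$b -> last char: b
  5: bbdab$bb -> last char: b
  6: bdab$bbb -> last char: b
  7: dab$bbbb -> last char: b


BWT = bda$bbbb


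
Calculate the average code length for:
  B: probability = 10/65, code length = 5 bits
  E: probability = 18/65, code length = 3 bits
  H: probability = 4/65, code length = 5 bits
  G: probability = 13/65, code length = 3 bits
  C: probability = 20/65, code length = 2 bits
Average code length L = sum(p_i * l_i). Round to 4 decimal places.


Weighted contributions p_i * l_i:
  B: (10/65) * 5 = 50/65
  E: (18/65) * 3 = 54/65
  H: (4/65) * 5 = 20/65
  G: (13/65) * 3 = 39/65
  C: (20/65) * 2 = 40/65
Sum = (50 + 54 + 20 + 39 + 40)/65 = 203/65

L = 203/65 = 3.1231 bits/symbol


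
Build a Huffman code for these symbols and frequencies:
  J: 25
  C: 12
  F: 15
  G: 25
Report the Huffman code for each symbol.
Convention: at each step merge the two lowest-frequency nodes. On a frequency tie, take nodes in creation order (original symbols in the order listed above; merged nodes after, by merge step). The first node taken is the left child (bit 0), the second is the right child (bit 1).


Huffman tree construction:
Step 1: Merge C(12) + F(15) = 27
Step 2: Merge J(25) + G(25) = 50
Step 3: Merge (C+F)(27) + (J+G)(50) = 77
Read each symbol's code off the tree from the root (left child = 0, right child = 1).

Codes:
  J: 10 (length 2)
  C: 00 (length 2)
  F: 01 (length 2)
  G: 11 (length 2)
Average code length: 154/77 = 2.0000 bits/symbol


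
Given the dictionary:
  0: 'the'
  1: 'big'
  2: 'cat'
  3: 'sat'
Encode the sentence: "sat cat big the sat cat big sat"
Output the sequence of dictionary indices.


Look up each word in the dictionary:
  'sat' -> 3
  'cat' -> 2
  'big' -> 1
  'the' -> 0
  'sat' -> 3
  'cat' -> 2
  'big' -> 1
  'sat' -> 3

Encoded: [3, 2, 1, 0, 3, 2, 1, 3]


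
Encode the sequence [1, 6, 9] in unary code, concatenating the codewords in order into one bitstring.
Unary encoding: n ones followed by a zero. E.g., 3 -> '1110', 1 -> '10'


Encode each number as n ones followed by a terminating 0:
  1 -> 10 (2 bits)
  6 -> 1111110 (7 bits)
  9 -> 1111111110 (10 bits)
Total length = 2 + 7 + 10 = 19 bits.

Unary([1, 6, 9]) = 1011111101111111110 (19 bits)


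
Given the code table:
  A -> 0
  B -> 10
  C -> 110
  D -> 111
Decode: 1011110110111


Decoding:
10 -> B
111 -> D
10 -> B
110 -> C
111 -> D


Result: BDBCD


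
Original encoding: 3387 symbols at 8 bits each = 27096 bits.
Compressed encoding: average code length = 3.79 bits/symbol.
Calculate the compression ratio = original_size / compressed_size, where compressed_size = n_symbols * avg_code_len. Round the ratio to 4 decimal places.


original_size = n_symbols * orig_bits = 3387 * 8 = 27096 bits
compressed_size = n_symbols * avg_code_len = 3387 * 3.79 = 12836.73 bits
ratio = original_size / compressed_size = 27096 / 12836.73 = 2.1108

Compression ratio = 2.1108


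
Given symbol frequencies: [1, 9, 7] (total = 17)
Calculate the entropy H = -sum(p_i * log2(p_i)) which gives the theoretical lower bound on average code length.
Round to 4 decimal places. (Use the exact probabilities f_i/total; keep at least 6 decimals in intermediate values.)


Per-symbol terms -p_i * log2(p_i) with p_i = f_i/17:
  p = 1/17 = 0.058824: log2(p) = -4.087463, -p*log2(p) = 0.240439
  p = 9/17 = 0.529412: log2(p) = -0.917538, -p*log2(p) = 0.485755
  p = 7/17 = 0.411765: log2(p) = -1.280108, -p*log2(p) = 0.527103
H = 0.240439 + 0.485755 + 0.527103 = 1.253297

H = 1.2533 bits/symbol


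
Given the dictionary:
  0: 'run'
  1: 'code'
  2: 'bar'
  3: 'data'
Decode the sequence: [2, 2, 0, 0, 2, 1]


Look up each index in the dictionary:
  2 -> 'bar'
  2 -> 'bar'
  0 -> 'run'
  0 -> 'run'
  2 -> 'bar'
  1 -> 'code'

Decoded: "bar bar run run bar code"


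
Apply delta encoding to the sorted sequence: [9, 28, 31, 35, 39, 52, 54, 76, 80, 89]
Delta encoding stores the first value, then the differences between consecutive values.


First value: 9
Deltas:
  28 - 9 = 19
  31 - 28 = 3
  35 - 31 = 4
  39 - 35 = 4
  52 - 39 = 13
  54 - 52 = 2
  76 - 54 = 22
  80 - 76 = 4
  89 - 80 = 9


Delta encoded: [9, 19, 3, 4, 4, 13, 2, 22, 4, 9]


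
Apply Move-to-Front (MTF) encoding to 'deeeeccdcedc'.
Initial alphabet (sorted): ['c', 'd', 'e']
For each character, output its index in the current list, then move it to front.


MTF encoding:
'd': index 1 in ['c', 'd', 'e'] -> ['d', 'c', 'e']
'e': index 2 in ['d', 'c', 'e'] -> ['e', 'd', 'c']
'e': index 0 in ['e', 'd', 'c'] -> ['e', 'd', 'c']
'e': index 0 in ['e', 'd', 'c'] -> ['e', 'd', 'c']
'e': index 0 in ['e', 'd', 'c'] -> ['e', 'd', 'c']
'c': index 2 in ['e', 'd', 'c'] -> ['c', 'e', 'd']
'c': index 0 in ['c', 'e', 'd'] -> ['c', 'e', 'd']
'd': index 2 in ['c', 'e', 'd'] -> ['d', 'c', 'e']
'c': index 1 in ['d', 'c', 'e'] -> ['c', 'd', 'e']
'e': index 2 in ['c', 'd', 'e'] -> ['e', 'c', 'd']
'd': index 2 in ['e', 'c', 'd'] -> ['d', 'e', 'c']
'c': index 2 in ['d', 'e', 'c'] -> ['c', 'd', 'e']


Output: [1, 2, 0, 0, 0, 2, 0, 2, 1, 2, 2, 2]


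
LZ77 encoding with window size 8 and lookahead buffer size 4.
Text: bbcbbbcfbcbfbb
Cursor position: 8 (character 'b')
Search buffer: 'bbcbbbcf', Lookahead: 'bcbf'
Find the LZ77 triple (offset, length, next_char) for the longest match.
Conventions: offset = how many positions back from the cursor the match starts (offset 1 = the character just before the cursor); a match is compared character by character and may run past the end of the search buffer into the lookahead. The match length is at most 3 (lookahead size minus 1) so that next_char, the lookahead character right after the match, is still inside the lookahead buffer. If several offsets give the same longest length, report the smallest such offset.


Try each offset into the search buffer:
  offset=1 (pos 7, char 'f'): match length 0
  offset=2 (pos 6, char 'c'): match length 0
  offset=3 (pos 5, char 'b'): match length 2
  offset=4 (pos 4, char 'b'): match length 1
  offset=5 (pos 3, char 'b'): match length 1
  offset=6 (pos 2, char 'c'): match length 0
  offset=7 (pos 1, char 'b'): match length 3
  offset=8 (pos 0, char 'b'): match length 1
Longest match has length 3 at offset 7.
next_char = character at position 8 + 3 = 11 -> 'f'

Best match: offset=7, length=3 (matching 'bcb' starting at position 1)
LZ77 triple: (7, 3, 'f')


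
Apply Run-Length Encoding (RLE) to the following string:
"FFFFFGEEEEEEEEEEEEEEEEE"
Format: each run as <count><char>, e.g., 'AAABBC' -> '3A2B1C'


Scanning runs left to right:
  i=0: run of 'F' x 5 -> '5F'
  i=5: run of 'G' x 1 -> '1G'
  i=6: run of 'E' x 17 -> '17E'

RLE = 5F1G17E


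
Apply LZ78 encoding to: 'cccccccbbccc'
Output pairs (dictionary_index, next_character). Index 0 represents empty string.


LZ78 encoding steps:
Dictionary: {0: ''}
Step 1: w='' (idx 0), next='c' -> output (0, 'c'), add 'c' as idx 1
Step 2: w='c' (idx 1), next='c' -> output (1, 'c'), add 'cc' as idx 2
Step 3: w='cc' (idx 2), next='c' -> output (2, 'c'), add 'ccc' as idx 3
Step 4: w='c' (idx 1), next='b' -> output (1, 'b'), add 'cb' as idx 4
Step 5: w='' (idx 0), next='b' -> output (0, 'b'), add 'b' as idx 5
Step 6: w='ccc' (idx 3), end of input -> output (3, '')


Encoded: [(0, 'c'), (1, 'c'), (2, 'c'), (1, 'b'), (0, 'b'), (3, '')]


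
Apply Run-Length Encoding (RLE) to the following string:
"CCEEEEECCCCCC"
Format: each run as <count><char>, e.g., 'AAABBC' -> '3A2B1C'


Scanning runs left to right:
  i=0: run of 'C' x 2 -> '2C'
  i=2: run of 'E' x 5 -> '5E'
  i=7: run of 'C' x 6 -> '6C'

RLE = 2C5E6C


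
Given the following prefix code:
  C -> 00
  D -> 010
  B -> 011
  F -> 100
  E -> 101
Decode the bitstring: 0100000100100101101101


Decoding step by step:
Bits 010 -> D
Bits 00 -> C
Bits 00 -> C
Bits 100 -> F
Bits 100 -> F
Bits 101 -> E
Bits 101 -> E
Bits 101 -> E


Decoded message: DCCFFEEE


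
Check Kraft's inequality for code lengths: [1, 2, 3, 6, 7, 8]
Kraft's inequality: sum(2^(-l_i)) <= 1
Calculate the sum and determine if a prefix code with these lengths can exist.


Sum = 2^(-1) + 2^(-2) + 2^(-3) + 2^(-6) + 2^(-7) + 2^(-8)
    = 0.5 + 0.25 + 0.125 + 0.015625 + 0.0078125 + 0.00390625
    = 231/256 = 0.90234375
Since 0.90234375 <= 1, Kraft's inequality IS satisfied.
A prefix code with these lengths CAN exist.

Kraft sum = 0.90234375. Satisfied.


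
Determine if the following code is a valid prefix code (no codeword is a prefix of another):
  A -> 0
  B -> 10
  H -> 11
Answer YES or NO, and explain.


Checking each pair (does one codeword prefix another?):
  A='0' vs B='10': no prefix
  A='0' vs H='11': no prefix
  B='10' vs A='0': no prefix
  B='10' vs H='11': no prefix
  H='11' vs A='0': no prefix
  H='11' vs B='10': no prefix
No violation found over all pairs.

YES -- this is a valid prefix code. No codeword is a prefix of any other codeword.


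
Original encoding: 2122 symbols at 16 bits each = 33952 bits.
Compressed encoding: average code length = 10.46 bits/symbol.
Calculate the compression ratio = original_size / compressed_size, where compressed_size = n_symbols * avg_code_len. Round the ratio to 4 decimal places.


original_size = n_symbols * orig_bits = 2122 * 16 = 33952 bits
compressed_size = n_symbols * avg_code_len = 2122 * 10.46 = 22196.12 bits
ratio = original_size / compressed_size = 33952 / 22196.12 = 1.5296

Compression ratio = 1.5296


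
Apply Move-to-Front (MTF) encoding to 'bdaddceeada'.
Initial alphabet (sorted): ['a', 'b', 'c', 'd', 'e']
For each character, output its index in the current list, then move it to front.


MTF encoding:
'b': index 1 in ['a', 'b', 'c', 'd', 'e'] -> ['b', 'a', 'c', 'd', 'e']
'd': index 3 in ['b', 'a', 'c', 'd', 'e'] -> ['d', 'b', 'a', 'c', 'e']
'a': index 2 in ['d', 'b', 'a', 'c', 'e'] -> ['a', 'd', 'b', 'c', 'e']
'd': index 1 in ['a', 'd', 'b', 'c', 'e'] -> ['d', 'a', 'b', 'c', 'e']
'd': index 0 in ['d', 'a', 'b', 'c', 'e'] -> ['d', 'a', 'b', 'c', 'e']
'c': index 3 in ['d', 'a', 'b', 'c', 'e'] -> ['c', 'd', 'a', 'b', 'e']
'e': index 4 in ['c', 'd', 'a', 'b', 'e'] -> ['e', 'c', 'd', 'a', 'b']
'e': index 0 in ['e', 'c', 'd', 'a', 'b'] -> ['e', 'c', 'd', 'a', 'b']
'a': index 3 in ['e', 'c', 'd', 'a', 'b'] -> ['a', 'e', 'c', 'd', 'b']
'd': index 3 in ['a', 'e', 'c', 'd', 'b'] -> ['d', 'a', 'e', 'c', 'b']
'a': index 1 in ['d', 'a', 'e', 'c', 'b'] -> ['a', 'd', 'e', 'c', 'b']


Output: [1, 3, 2, 1, 0, 3, 4, 0, 3, 3, 1]


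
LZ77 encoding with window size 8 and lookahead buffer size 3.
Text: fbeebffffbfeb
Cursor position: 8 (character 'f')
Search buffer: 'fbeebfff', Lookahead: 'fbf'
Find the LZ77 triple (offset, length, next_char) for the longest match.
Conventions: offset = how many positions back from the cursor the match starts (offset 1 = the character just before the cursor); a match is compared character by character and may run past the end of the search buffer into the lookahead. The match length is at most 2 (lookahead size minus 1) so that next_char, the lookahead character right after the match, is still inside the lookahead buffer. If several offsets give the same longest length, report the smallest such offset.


Try each offset into the search buffer:
  offset=1 (pos 7, char 'f'): match length 1
  offset=2 (pos 6, char 'f'): match length 1
  offset=3 (pos 5, char 'f'): match length 1
  offset=4 (pos 4, char 'b'): match length 0
  offset=5 (pos 3, char 'e'): match length 0
  offset=6 (pos 2, char 'e'): match length 0
  offset=7 (pos 1, char 'b'): match length 0
  offset=8 (pos 0, char 'f'): match length 2
Longest match has length 2 at offset 8.
next_char = character at position 8 + 2 = 10 -> 'f'

Best match: offset=8, length=2 (matching 'fb' starting at position 0)
LZ77 triple: (8, 2, 'f')


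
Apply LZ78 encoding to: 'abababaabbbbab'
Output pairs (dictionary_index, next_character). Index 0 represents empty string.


LZ78 encoding steps:
Dictionary: {0: ''}
Step 1: w='' (idx 0), next='a' -> output (0, 'a'), add 'a' as idx 1
Step 2: w='' (idx 0), next='b' -> output (0, 'b'), add 'b' as idx 2
Step 3: w='a' (idx 1), next='b' -> output (1, 'b'), add 'ab' as idx 3
Step 4: w='ab' (idx 3), next='a' -> output (3, 'a'), add 'aba' as idx 4
Step 5: w='ab' (idx 3), next='b' -> output (3, 'b'), add 'abb' as idx 5
Step 6: w='b' (idx 2), next='b' -> output (2, 'b'), add 'bb' as idx 6
Step 7: w='ab' (idx 3), end of input -> output (3, '')


Encoded: [(0, 'a'), (0, 'b'), (1, 'b'), (3, 'a'), (3, 'b'), (2, 'b'), (3, '')]


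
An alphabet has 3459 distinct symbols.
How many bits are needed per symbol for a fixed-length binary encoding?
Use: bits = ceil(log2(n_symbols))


log2(3459) = 11.7561
Bracket: 2^11 = 2048 < 3459 <= 2^12 = 4096
So ceil(log2(3459)) = 12

bits = ceil(log2(3459)) = ceil(11.7561) = 12 bits


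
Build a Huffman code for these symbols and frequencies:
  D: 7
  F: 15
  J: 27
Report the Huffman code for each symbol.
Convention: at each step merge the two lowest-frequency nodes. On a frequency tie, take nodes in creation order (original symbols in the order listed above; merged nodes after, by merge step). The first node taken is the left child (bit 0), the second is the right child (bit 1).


Huffman tree construction:
Step 1: Merge D(7) + F(15) = 22
Step 2: Merge (D+F)(22) + J(27) = 49
Read each symbol's code off the tree from the root (left child = 0, right child = 1).

Codes:
  D: 00 (length 2)
  F: 01 (length 2)
  J: 1 (length 1)
Average code length: 71/49 = 1.4490 bits/symbol


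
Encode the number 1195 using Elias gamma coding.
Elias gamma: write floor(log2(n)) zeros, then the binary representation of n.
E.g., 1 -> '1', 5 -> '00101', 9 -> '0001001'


num_bits = floor(log2(1195)) + 1 = 11
leading_zeros = num_bits - 1 = 10
binary(1195) = 10010101011

Elias gamma(1195) = '0000000000' + '10010101011' = 000000000010010101011 (21 bits)


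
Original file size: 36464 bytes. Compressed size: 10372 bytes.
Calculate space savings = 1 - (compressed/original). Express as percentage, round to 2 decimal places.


ratio = compressed/original = 10372/36464 = 0.284445
savings = 1 - ratio = 1 - 0.284445 = 0.715555
as a percentage: 0.715555 * 100 = 71.56%

Space savings = 1 - 10372/36464 = 71.56%


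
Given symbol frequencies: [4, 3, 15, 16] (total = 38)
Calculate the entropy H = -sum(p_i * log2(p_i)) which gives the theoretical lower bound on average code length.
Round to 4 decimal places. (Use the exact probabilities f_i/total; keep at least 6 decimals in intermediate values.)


Per-symbol terms -p_i * log2(p_i) with p_i = f_i/38:
  p = 4/38 = 0.105263: log2(p) = -3.247928, -p*log2(p) = 0.341887
  p = 3/38 = 0.078947: log2(p) = -3.662965, -p*log2(p) = 0.289181
  p = 15/38 = 0.394737: log2(p) = -1.341037, -p*log2(p) = 0.529357
  p = 16/38 = 0.421053: log2(p) = -1.247928, -p*log2(p) = 0.525443
H = 0.341887 + 0.289181 + 0.529357 + 0.525443 = 1.685868

H = 1.6859 bits/symbol


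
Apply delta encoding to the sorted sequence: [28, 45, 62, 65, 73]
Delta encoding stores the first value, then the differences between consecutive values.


First value: 28
Deltas:
  45 - 28 = 17
  62 - 45 = 17
  65 - 62 = 3
  73 - 65 = 8


Delta encoded: [28, 17, 17, 3, 8]


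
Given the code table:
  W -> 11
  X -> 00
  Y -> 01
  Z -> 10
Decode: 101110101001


Decoding:
10 -> Z
11 -> W
10 -> Z
10 -> Z
10 -> Z
01 -> Y


Result: ZWZZZY


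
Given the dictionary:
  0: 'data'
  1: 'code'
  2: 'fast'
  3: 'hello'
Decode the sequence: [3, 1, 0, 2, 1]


Look up each index in the dictionary:
  3 -> 'hello'
  1 -> 'code'
  0 -> 'data'
  2 -> 'fast'
  1 -> 'code'

Decoded: "hello code data fast code"


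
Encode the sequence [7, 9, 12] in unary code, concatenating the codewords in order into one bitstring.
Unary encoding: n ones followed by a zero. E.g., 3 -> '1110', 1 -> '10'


Encode each number as n ones followed by a terminating 0:
  7 -> 11111110 (8 bits)
  9 -> 1111111110 (10 bits)
  12 -> 1111111111110 (13 bits)
Total length = 8 + 10 + 13 = 31 bits.

Unary([7, 9, 12]) = 1111111011111111101111111111110 (31 bits)


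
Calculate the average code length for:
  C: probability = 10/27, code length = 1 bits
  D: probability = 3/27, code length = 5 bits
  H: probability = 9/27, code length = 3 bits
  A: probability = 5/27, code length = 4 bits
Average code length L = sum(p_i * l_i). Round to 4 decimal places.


Weighted contributions p_i * l_i:
  C: (10/27) * 1 = 10/27
  D: (3/27) * 5 = 15/27
  H: (9/27) * 3 = 27/27
  A: (5/27) * 4 = 20/27
Sum = (10 + 15 + 27 + 20)/27 = 72/27

L = 72/27 = 2.6667 bits/symbol


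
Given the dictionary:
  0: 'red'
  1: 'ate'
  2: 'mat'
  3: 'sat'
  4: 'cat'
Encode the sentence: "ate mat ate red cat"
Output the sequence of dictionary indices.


Look up each word in the dictionary:
  'ate' -> 1
  'mat' -> 2
  'ate' -> 1
  'red' -> 0
  'cat' -> 4

Encoded: [1, 2, 1, 0, 4]


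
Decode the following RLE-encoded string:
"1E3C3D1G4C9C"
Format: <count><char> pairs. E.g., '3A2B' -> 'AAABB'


Expanding each <count><char> pair:
  1E -> 'E'
  3C -> 'CCC'
  3D -> 'DDD'
  1G -> 'G'
  4C -> 'CCCC'
  9C -> 'CCCCCCCCC'

Decoded = ECCCDDDGCCCCCCCCCCCCC


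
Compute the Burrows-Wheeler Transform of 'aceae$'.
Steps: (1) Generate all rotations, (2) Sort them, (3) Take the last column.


Rotations (sorted):
  0: $aceae -> last char: e
  1: aceae$ -> last char: $
  2: ae$ace -> last char: e
  3: ceae$a -> last char: a
  4: e$acea -> last char: a
  5: eae$ac -> last char: c


BWT = e$eaac


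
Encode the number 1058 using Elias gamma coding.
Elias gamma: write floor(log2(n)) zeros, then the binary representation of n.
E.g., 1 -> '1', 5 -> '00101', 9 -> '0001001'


num_bits = floor(log2(1058)) + 1 = 11
leading_zeros = num_bits - 1 = 10
binary(1058) = 10000100010

Elias gamma(1058) = '0000000000' + '10000100010' = 000000000010000100010 (21 bits)


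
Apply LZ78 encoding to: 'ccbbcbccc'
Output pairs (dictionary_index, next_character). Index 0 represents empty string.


LZ78 encoding steps:
Dictionary: {0: ''}
Step 1: w='' (idx 0), next='c' -> output (0, 'c'), add 'c' as idx 1
Step 2: w='c' (idx 1), next='b' -> output (1, 'b'), add 'cb' as idx 2
Step 3: w='' (idx 0), next='b' -> output (0, 'b'), add 'b' as idx 3
Step 4: w='cb' (idx 2), next='c' -> output (2, 'c'), add 'cbc' as idx 4
Step 5: w='c' (idx 1), next='c' -> output (1, 'c'), add 'cc' as idx 5


Encoded: [(0, 'c'), (1, 'b'), (0, 'b'), (2, 'c'), (1, 'c')]


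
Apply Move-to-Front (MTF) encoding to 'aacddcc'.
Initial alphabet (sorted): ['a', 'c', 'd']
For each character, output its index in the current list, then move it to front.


MTF encoding:
'a': index 0 in ['a', 'c', 'd'] -> ['a', 'c', 'd']
'a': index 0 in ['a', 'c', 'd'] -> ['a', 'c', 'd']
'c': index 1 in ['a', 'c', 'd'] -> ['c', 'a', 'd']
'd': index 2 in ['c', 'a', 'd'] -> ['d', 'c', 'a']
'd': index 0 in ['d', 'c', 'a'] -> ['d', 'c', 'a']
'c': index 1 in ['d', 'c', 'a'] -> ['c', 'd', 'a']
'c': index 0 in ['c', 'd', 'a'] -> ['c', 'd', 'a']


Output: [0, 0, 1, 2, 0, 1, 0]
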